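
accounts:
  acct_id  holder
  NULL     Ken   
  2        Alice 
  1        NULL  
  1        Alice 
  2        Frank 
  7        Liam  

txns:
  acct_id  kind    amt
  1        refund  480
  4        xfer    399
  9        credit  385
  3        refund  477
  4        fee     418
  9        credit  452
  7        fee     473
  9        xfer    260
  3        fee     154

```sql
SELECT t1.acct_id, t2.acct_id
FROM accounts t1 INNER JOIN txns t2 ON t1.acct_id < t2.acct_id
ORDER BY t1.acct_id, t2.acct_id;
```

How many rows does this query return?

INNER JOIN keeps only pairs where the ON condition holds.
Matching on t1.acct_id < t2.acct_id. A NULL in a compared column never satisfies the condition.
- t1 row (acct_id=NULL): no match → dropped.
- t1 row (acct_id=2): matches 8 t2 row(s) → 8 output row(s).
- t1 row (acct_id=1): matches 8 t2 row(s) → 8 output row(s).
- t1 row (acct_id=1): matches 8 t2 row(s) → 8 output row(s).
- t1 row (acct_id=2): matches 8 t2 row(s) → 8 output row(s).
- t1 row (acct_id=7): matches 3 t2 row(s) → 3 output row(s).
Total: 35 rows.

35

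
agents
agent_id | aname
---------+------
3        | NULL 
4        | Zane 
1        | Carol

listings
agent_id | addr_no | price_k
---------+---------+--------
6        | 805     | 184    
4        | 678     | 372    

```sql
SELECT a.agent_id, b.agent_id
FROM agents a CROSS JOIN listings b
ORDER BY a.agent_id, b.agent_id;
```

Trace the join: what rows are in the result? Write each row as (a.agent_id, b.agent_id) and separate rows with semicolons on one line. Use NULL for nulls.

(1, 4); (1, 6); (3, 4); (3, 6); (4, 4); (4, 6)

CROSS JOIN pairs every row of `agents` with every row of `listings`: 3 × 2 = 6 rows.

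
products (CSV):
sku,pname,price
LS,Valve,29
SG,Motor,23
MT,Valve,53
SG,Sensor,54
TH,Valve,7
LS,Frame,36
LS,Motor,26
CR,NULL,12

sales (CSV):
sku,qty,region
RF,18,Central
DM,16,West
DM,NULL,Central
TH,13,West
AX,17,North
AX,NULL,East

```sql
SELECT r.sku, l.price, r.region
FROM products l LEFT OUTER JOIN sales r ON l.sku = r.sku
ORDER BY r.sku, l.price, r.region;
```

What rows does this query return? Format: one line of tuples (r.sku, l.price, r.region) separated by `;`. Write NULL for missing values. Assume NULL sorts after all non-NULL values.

(TH, 7, West); (NULL, 12, NULL); (NULL, 23, NULL); (NULL, 26, NULL); (NULL, 29, NULL); (NULL, 36, NULL); (NULL, 53, NULL); (NULL, 54, NULL)

LEFT JOIN keeps every row from `products`; unmatched rows get NULL for `sales`'s columns.
Matching on l.sku = r.sku.
Matched pairs: 1; unmatched l rows kept: 7.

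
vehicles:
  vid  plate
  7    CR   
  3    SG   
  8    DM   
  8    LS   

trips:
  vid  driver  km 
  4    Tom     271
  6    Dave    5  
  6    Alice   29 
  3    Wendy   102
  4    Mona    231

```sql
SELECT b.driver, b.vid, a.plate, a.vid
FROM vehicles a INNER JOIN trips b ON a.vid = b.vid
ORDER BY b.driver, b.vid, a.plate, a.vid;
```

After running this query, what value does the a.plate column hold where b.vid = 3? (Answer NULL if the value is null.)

SG

INNER JOIN keeps only pairs where the ON condition holds.
Matching on a.vid = b.vid.
Matched pairs: 1.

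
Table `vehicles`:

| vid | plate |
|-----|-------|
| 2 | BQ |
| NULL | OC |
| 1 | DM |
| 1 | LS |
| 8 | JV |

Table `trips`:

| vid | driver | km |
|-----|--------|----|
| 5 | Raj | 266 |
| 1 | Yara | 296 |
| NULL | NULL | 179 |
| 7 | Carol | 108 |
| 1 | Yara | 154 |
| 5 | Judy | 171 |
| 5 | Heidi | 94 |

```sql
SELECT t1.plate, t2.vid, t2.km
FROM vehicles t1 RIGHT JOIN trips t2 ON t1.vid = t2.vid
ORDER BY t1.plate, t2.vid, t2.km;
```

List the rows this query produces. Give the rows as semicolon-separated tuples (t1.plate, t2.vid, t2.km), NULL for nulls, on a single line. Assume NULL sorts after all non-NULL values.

RIGHT JOIN keeps every row from `trips`; unmatched rows get NULL for `vehicles`'s columns.
Matching on t1.vid = t2.vid. A NULL in a compared column never satisfies the condition.
- t1[0] vid=2 → no match.
- t1[1] vid=NULL → no match.
- t1[2] vid=1 → 2 match(es) in t2 → 2 row(s).
- t1[3] vid=1 → 2 match(es) in t2 → 2 row(s).
- t1[4] vid=8 → no match.
- 5 t2 row(s) had no t1 match → kept, t1 columns NULL.
After projecting and ordering:
t1.plate | t2.vid | t2.km
DM | 1 | 154
DM | 1 | 296
LS | 1 | 154
LS | 1 | 296
NULL | 5 | 94
NULL | 5 | 171
NULL | 5 | 266
NULL | 7 | 108
NULL | NULL | 179

(DM, 1, 154); (DM, 1, 296); (LS, 1, 154); (LS, 1, 296); (NULL, 5, 94); (NULL, 5, 171); (NULL, 5, 266); (NULL, 7, 108); (NULL, NULL, 179)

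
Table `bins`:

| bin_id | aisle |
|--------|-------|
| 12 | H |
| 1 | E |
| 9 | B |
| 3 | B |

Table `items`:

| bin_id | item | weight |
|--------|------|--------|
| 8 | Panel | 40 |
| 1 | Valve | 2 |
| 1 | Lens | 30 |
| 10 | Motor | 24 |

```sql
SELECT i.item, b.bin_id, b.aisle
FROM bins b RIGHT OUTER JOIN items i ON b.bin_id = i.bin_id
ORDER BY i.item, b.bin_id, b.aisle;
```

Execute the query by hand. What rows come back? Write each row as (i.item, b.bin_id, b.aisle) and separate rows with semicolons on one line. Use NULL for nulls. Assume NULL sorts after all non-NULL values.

RIGHT JOIN keeps every row from `items`; unmatched rows get NULL for `bins`'s columns.
Matching on b.bin_id = i.bin_id.
- b row (bin_id=12): no match.
- b row (bin_id=1): matches 2 i row(s) → 2 output row(s).
- b row (bin_id=9): no match.
- b row (bin_id=3): no match.
- 2 row(s) from i found no b partner → padded with NULL.
After projecting and ordering:
i.item | b.bin_id | b.aisle
Lens | 1 | E
Motor | NULL | NULL
Panel | NULL | NULL
Valve | 1 | E

(Lens, 1, E); (Motor, NULL, NULL); (Panel, NULL, NULL); (Valve, 1, E)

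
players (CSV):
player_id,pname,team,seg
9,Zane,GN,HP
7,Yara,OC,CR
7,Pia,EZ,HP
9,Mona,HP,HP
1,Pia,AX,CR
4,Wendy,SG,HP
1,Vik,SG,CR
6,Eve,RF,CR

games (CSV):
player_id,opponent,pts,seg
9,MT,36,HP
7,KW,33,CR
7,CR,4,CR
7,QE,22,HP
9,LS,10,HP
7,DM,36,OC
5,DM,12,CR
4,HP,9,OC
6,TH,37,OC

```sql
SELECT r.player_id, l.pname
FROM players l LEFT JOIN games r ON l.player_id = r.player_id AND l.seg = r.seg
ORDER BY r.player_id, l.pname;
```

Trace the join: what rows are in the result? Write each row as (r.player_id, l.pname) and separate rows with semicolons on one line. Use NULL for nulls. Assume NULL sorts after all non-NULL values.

LEFT JOIN keeps every row from `players`; unmatched rows get NULL for `games`'s columns.
Matching on l.player_id = r.player_id AND l.seg = r.seg.
- l[0] player_id=9, seg=HP → 2 match(es) in r → 2 row(s).
- l[1] player_id=7, seg=CR → 2 match(es) in r → 2 row(s).
- l[2] player_id=7, seg=HP → 1 match(es) in r → 1 row(s).
- l[3] player_id=9, seg=HP → 2 match(es) in r → 2 row(s).
- l[4] player_id=1, seg=CR → no match; kept with NULLs on the r side.
- l[5] player_id=4, seg=HP → no match; kept with NULLs on the r side.
- l[6] player_id=1, seg=CR → no match; kept with NULLs on the r side.
- l[7] player_id=6, seg=CR → no match; kept with NULLs on the r side.

(7, Pia); (7, Yara); (7, Yara); (9, Mona); (9, Mona); (9, Zane); (9, Zane); (NULL, Eve); (NULL, Pia); (NULL, Vik); (NULL, Wendy)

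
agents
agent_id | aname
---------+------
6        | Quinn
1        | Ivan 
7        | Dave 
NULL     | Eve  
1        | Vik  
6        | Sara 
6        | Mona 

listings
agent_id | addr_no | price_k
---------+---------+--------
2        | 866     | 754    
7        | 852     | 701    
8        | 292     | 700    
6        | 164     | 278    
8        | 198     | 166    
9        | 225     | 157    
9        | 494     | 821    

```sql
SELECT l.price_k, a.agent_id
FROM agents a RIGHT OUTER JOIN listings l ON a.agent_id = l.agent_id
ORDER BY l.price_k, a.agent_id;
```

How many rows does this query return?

RIGHT JOIN keeps every row from `listings`; unmatched rows get NULL for `agents`'s columns.
Matching on a.agent_id = l.agent_id. A NULL in a compared column never satisfies the condition.
Matched pairs: 4; unmatched l rows kept: 5.
Total: 4 matched + 5 padded = 9 rows.

9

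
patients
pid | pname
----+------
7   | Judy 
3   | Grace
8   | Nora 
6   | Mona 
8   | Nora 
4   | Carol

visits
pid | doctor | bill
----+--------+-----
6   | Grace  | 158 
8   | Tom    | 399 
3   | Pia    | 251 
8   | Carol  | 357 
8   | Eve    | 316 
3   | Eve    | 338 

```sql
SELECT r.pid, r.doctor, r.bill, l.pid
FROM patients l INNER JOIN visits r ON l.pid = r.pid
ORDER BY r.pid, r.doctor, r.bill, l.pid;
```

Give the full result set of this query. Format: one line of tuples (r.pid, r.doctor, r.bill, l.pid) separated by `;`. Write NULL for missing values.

(3, Eve, 338, 3); (3, Pia, 251, 3); (6, Grace, 158, 6); (8, Carol, 357, 8); (8, Carol, 357, 8); (8, Eve, 316, 8); (8, Eve, 316, 8); (8, Tom, 399, 8); (8, Tom, 399, 8)

INNER JOIN keeps only pairs where the ON condition holds.
Matching on l.pid = r.pid.
Matched pairs: 9.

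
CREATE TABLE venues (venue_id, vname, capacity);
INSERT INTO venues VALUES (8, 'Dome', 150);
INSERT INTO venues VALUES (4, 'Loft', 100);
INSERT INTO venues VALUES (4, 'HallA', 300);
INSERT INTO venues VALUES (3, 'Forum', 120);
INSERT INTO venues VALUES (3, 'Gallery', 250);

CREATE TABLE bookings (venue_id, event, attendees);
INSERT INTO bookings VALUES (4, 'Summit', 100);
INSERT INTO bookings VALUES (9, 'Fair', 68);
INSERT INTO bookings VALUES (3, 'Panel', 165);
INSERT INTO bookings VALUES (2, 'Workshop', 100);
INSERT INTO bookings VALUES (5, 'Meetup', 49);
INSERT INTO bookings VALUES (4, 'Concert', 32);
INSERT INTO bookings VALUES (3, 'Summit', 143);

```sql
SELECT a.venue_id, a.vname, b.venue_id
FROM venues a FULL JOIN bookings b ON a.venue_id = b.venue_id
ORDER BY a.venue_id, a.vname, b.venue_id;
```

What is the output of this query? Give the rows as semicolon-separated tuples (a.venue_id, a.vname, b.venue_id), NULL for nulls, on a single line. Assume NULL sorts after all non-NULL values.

FULL OUTER JOIN keeps every row from both sides; unmatched rows get NULL for the other side's columns.
Matching on a.venue_id = b.venue_id.
- venue_id=8: no b row matches, row kept with b columns NULL.
- venue_id=4: 2 matching b row(s), so 2 row(s) emitted.
- venue_id=4: 2 matching b row(s), so 2 row(s) emitted.
- venue_id=3: 2 matching b row(s), so 2 row(s) emitted.
- venue_id=3: 2 matching b row(s), so 2 row(s) emitted.
- 3 row(s) from b found no a partner → padded with NULL.

(3, Forum, 3); (3, Forum, 3); (3, Gallery, 3); (3, Gallery, 3); (4, HallA, 4); (4, HallA, 4); (4, Loft, 4); (4, Loft, 4); (8, Dome, NULL); (NULL, NULL, 2); (NULL, NULL, 5); (NULL, NULL, 9)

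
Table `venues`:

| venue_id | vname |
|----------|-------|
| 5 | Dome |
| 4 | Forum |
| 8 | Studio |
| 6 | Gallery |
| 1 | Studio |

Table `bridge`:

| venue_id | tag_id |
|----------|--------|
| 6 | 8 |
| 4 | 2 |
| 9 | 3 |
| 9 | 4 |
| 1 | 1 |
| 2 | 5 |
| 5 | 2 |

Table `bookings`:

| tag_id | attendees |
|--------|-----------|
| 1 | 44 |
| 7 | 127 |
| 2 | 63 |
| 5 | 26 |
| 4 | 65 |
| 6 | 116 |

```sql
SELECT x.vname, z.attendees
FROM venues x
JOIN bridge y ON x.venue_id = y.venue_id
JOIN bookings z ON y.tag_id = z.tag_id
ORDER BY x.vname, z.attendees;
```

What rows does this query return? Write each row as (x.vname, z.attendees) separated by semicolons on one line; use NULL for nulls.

(Dome, 63); (Forum, 63); (Studio, 44)

Step 1 — x INNER JOIN y on venue_id → 4 row(s).
Then INNER JOIN `bookings z` on tag_id: keep only rows whose y.tag_id appears in z.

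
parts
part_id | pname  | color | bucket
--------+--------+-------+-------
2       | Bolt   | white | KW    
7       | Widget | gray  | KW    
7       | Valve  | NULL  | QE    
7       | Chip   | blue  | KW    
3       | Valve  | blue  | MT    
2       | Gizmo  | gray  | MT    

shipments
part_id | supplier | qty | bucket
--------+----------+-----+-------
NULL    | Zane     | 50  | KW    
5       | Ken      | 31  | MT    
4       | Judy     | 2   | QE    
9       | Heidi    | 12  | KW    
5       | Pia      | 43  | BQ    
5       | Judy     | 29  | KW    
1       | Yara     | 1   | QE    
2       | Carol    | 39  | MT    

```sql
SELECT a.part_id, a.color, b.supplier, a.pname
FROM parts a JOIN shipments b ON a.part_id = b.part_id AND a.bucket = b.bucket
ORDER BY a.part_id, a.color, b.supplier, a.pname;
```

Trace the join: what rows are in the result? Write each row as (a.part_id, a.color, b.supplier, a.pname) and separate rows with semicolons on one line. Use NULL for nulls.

(2, gray, Carol, Gizmo)

INNER JOIN keeps only pairs where the ON condition holds.
Matching on a.part_id = b.part_id AND a.bucket = b.bucket. A NULL in a compared column never satisfies the condition.
- part_id=2, bucket=KW: no matching b row, dropped.
- part_id=7, bucket=KW: no matching b row, dropped.
- part_id=7, bucket=QE: no matching b row, dropped.
- part_id=7, bucket=KW: no matching b row, dropped.
- part_id=3, bucket=MT: no matching b row, dropped.
- part_id=2, bucket=MT: 1 matching b row(s), so 1 row(s) emitted.
After projecting and ordering:
a.part_id | a.color | b.supplier | a.pname
2 | gray | Carol | Gizmo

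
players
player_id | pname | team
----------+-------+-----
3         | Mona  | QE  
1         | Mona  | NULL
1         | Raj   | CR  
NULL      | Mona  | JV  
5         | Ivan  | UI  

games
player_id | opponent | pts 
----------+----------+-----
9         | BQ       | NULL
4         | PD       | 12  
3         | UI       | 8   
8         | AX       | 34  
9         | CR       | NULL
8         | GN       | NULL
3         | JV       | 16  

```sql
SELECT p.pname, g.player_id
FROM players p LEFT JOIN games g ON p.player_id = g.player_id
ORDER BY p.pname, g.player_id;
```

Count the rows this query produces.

LEFT JOIN keeps every row from `players`; unmatched rows get NULL for `games`'s columns.
Matching on p.player_id = g.player_id. A NULL in a compared column never satisfies the condition.
Matched pairs: 2; unmatched p rows kept: 4.
Total: 2 matched + 4 padded = 6 rows.

6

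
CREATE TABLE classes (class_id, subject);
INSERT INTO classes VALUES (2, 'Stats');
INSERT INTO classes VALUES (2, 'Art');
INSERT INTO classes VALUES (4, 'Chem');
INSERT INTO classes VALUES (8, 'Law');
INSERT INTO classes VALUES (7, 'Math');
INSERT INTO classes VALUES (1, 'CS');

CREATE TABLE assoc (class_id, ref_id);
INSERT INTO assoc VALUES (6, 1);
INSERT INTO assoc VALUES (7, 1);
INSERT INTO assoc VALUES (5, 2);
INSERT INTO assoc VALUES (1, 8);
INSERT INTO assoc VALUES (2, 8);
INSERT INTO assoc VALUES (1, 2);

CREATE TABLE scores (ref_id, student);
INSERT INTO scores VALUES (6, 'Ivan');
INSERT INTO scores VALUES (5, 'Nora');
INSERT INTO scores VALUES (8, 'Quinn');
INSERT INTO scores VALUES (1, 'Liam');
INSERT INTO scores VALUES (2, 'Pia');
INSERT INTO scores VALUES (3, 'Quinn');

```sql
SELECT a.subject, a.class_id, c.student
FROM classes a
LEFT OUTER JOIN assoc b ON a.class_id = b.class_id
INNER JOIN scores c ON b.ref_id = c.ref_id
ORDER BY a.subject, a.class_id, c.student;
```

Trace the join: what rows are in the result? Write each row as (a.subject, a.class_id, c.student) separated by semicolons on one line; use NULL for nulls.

(Art, 2, Quinn); (CS, 1, Pia); (CS, 1, Quinn); (Math, 7, Liam); (Stats, 2, Quinn)

Joins associate left-to-right: classes LEFT JOIN assoc on class_id gives 7 intermediate row(s).
Then INNER JOIN `scores c` on ref_id: keep only rows whose b.ref_id appears in c.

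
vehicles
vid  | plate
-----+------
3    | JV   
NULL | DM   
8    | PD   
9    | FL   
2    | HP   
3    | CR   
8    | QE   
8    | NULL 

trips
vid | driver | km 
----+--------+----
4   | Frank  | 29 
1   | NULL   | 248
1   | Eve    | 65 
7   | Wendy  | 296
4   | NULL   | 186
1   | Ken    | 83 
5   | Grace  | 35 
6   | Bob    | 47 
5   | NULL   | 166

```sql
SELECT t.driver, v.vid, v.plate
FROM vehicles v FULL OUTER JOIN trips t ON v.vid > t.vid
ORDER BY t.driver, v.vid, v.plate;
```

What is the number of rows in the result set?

FULL OUTER JOIN keeps every row from both sides; unmatched rows get NULL for the other side's columns.
Matching on v.vid > t.vid. A NULL in a compared column never satisfies the condition.
Matched pairs: 45; unmatched v rows kept: 1; unmatched t rows kept: 0.
Total: 45 matched + 1 padded = 46 rows.

46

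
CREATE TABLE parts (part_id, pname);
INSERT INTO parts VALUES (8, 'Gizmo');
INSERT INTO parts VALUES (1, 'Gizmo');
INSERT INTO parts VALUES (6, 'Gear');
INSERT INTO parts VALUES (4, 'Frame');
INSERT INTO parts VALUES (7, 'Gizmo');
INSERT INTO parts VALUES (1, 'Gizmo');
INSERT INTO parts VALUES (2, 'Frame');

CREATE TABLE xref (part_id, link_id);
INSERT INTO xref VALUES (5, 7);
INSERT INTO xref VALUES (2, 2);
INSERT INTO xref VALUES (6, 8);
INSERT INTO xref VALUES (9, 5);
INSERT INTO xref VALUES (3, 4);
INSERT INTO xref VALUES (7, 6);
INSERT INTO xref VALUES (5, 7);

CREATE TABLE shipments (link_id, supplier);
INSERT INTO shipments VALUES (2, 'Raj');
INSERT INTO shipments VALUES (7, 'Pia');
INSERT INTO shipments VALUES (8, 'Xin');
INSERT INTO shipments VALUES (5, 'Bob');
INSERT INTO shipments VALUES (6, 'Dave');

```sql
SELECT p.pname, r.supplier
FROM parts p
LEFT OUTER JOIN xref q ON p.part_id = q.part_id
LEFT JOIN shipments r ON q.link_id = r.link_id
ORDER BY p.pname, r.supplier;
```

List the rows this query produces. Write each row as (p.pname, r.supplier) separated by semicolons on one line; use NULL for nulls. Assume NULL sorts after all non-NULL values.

Joins associate left-to-right: parts LEFT JOIN xref on part_id gives 7 intermediate row(s).
Then LEFT JOIN `shipments r` on link_id: each of those 7 rows is kept; rows whose q.link_id has no match in r get NULL for r's columns.

(Frame, Raj); (Frame, NULL); (Gear, Xin); (Gizmo, Dave); (Gizmo, NULL); (Gizmo, NULL); (Gizmo, NULL)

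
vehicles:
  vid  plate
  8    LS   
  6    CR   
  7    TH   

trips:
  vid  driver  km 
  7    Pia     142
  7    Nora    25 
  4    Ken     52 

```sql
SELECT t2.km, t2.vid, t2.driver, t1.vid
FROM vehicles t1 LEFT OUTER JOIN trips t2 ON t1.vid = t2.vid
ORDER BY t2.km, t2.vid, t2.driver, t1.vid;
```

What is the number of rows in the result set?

LEFT JOIN keeps every row from `vehicles`; unmatched rows get NULL for `trips`'s columns.
Matching on t1.vid = t2.vid.
- vid=8: no t2 row matches, row kept with t2 columns NULL.
- vid=6: no t2 row matches, row kept with t2 columns NULL.
- vid=7: 2 matching t2 row(s), so 2 row(s) emitted.
Total: 2 matched + 2 padded = 4 rows.

4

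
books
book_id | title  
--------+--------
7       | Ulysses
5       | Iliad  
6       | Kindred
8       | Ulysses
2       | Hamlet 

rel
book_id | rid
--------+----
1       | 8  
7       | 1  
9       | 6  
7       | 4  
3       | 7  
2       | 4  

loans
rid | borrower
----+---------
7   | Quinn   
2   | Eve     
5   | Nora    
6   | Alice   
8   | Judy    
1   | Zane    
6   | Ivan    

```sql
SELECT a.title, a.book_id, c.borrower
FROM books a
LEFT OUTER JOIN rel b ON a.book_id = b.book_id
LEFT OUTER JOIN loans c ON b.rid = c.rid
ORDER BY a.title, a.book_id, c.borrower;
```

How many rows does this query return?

6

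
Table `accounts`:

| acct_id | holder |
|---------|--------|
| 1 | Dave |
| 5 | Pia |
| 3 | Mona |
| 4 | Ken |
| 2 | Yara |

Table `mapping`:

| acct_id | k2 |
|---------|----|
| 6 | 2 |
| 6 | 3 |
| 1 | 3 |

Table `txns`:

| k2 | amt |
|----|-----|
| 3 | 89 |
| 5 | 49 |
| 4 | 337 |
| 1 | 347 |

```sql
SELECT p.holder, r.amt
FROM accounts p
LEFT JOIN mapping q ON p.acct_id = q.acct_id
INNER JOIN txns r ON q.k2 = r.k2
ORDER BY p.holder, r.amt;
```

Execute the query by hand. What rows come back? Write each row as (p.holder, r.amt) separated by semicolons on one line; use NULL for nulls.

(Dave, 89)

Evaluate left to right. First `accounts p LEFT JOIN mapping q` on acct_id: 5 row(s).
Then INNER JOIN `txns r` on k2: keep only rows whose q.k2 appears in r.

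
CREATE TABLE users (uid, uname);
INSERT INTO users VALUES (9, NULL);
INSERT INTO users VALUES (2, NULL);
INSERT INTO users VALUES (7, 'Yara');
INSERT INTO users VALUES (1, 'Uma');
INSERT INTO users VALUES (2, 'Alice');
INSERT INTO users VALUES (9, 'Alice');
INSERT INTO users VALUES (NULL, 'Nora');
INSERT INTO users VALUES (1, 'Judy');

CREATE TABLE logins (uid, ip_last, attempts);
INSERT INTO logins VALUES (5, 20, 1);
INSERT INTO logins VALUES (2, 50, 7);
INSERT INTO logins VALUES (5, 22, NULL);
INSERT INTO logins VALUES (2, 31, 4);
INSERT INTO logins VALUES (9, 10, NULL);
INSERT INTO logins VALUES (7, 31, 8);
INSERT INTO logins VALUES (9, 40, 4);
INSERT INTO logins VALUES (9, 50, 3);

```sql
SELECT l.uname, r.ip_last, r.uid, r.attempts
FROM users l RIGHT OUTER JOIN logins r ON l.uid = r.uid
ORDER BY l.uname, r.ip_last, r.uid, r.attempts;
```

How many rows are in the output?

13

RIGHT JOIN keeps every row from `logins`; unmatched rows get NULL for `users`'s columns.
Matching on l.uid = r.uid. A NULL in a compared column never satisfies the condition.
- l[0] uid=9 → 3 match(es) in r → 3 row(s).
- l[1] uid=2 → 2 match(es) in r → 2 row(s).
- l[2] uid=7 → 1 match(es) in r → 1 row(s).
- l[3] uid=1 → no match.
- l[4] uid=2 → 2 match(es) in r → 2 row(s).
- l[5] uid=9 → 3 match(es) in r → 3 row(s).
- l[6] uid=NULL → no match.
- l[7] uid=1 → no match.
- plus 2 unmatched r row(s), each kept with NULL l columns.
Total: 11 matched + 2 padded = 13 rows.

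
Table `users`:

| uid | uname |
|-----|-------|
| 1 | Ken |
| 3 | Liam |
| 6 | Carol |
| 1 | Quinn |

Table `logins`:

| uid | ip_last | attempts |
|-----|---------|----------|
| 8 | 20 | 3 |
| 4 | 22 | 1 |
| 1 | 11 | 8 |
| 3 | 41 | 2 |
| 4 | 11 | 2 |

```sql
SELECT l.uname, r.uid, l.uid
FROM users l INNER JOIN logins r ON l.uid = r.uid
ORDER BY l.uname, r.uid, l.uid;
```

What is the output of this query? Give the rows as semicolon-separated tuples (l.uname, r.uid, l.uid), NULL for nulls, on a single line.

(Ken, 1, 1); (Liam, 3, 3); (Quinn, 1, 1)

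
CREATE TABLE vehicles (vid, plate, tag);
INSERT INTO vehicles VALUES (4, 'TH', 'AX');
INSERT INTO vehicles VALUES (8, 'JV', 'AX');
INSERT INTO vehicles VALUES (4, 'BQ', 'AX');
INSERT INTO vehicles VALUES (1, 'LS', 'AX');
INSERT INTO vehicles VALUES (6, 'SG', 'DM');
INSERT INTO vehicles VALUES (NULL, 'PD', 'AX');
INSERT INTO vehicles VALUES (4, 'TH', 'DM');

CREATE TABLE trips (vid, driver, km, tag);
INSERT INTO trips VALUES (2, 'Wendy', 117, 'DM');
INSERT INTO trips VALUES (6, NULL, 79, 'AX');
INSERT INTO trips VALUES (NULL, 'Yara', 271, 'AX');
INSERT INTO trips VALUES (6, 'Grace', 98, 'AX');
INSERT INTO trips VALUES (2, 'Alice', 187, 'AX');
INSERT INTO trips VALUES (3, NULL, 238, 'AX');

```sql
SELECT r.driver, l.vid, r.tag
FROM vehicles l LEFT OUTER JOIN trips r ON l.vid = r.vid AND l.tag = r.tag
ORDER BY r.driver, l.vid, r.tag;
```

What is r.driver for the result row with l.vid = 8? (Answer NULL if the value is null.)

LEFT JOIN keeps every row from `vehicles`; unmatched rows get NULL for `trips`'s columns.
Matching on l.vid = r.vid AND l.tag = r.tag. A NULL in a compared column never satisfies the condition.
- l row (vid=4, tag=AX): no match → kept, r columns NULL.
- l row (vid=8, tag=AX): no match → kept, r columns NULL.
- l row (vid=4, tag=AX): no match → kept, r columns NULL.
- l row (vid=1, tag=AX): no match → kept, r columns NULL.
- l row (vid=6, tag=DM): no match → kept, r columns NULL.
- l row (vid=NULL, tag=AX): no match → kept, r columns NULL.
- l row (vid=4, tag=DM): no match → kept, r columns NULL.

NULL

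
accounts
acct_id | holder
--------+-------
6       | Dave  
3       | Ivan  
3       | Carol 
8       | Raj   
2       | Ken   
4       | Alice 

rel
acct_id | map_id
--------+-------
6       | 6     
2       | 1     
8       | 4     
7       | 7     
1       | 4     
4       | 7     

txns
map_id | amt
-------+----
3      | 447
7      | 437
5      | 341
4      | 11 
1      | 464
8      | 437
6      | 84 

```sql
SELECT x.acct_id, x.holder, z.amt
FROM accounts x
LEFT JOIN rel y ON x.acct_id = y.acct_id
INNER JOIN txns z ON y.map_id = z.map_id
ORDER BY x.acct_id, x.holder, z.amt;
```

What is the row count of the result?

4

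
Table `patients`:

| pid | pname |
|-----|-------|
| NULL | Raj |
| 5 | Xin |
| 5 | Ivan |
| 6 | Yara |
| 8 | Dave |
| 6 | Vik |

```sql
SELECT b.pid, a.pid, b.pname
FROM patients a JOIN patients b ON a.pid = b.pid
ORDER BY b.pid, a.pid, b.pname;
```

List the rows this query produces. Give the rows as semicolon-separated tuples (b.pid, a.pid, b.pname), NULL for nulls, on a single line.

INNER JOIN keeps only pairs where the ON condition holds.
Matching on a.pid = b.pid. A NULL in a compared column never satisfies the condition.
- a (pid=NULL) has no partner → excluded.
- a (pid=5) pairs with 2 row(s) of b.
- a (pid=5) pairs with 2 row(s) of b.
- a (pid=6) pairs with 2 row(s) of b.
- a (pid=8) pairs with 1 row(s) of b.
- a (pid=6) pairs with 2 row(s) of b.
After projecting and ordering:
b.pid | a.pid | b.pname
5 | 5 | Ivan
5 | 5 | Ivan
5 | 5 | Xin
5 | 5 | Xin
6 | 6 | Vik
6 | 6 | Vik
6 | 6 | Yara
6 | 6 | Yara
8 | 8 | Dave

(5, 5, Ivan); (5, 5, Ivan); (5, 5, Xin); (5, 5, Xin); (6, 6, Vik); (6, 6, Vik); (6, 6, Yara); (6, 6, Yara); (8, 8, Dave)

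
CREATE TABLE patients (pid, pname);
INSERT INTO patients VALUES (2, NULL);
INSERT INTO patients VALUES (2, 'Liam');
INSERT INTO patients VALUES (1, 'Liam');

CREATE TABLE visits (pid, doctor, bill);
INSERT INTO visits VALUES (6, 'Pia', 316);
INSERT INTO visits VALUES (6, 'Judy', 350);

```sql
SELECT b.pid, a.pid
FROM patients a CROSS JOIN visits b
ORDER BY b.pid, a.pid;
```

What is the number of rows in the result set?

6

CROSS JOIN pairs every row of `patients` with every row of `visits`: 3 × 2 = 6 rows.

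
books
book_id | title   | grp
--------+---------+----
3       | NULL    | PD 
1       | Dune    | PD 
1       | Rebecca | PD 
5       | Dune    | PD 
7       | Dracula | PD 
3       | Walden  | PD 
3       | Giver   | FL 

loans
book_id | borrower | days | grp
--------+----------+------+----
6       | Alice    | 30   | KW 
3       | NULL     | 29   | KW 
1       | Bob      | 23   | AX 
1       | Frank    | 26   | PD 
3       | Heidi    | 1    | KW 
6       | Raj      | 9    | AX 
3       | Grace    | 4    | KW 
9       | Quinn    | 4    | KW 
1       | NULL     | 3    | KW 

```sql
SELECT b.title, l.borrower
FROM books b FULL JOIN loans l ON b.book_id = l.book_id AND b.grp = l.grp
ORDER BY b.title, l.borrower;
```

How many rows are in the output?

15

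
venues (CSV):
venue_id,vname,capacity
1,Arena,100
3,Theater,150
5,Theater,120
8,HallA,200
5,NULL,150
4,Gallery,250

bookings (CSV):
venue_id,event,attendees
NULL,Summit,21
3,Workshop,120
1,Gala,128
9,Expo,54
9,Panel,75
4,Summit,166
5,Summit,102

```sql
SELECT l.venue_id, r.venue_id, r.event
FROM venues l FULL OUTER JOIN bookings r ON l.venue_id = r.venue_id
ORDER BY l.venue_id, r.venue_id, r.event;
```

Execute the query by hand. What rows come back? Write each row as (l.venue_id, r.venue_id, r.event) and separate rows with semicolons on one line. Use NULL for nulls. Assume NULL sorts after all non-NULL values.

FULL OUTER JOIN keeps every row from both sides; unmatched rows get NULL for the other side's columns.
Matching on l.venue_id = r.venue_id. A NULL in a compared column never satisfies the condition.
Matched pairs: 5; unmatched l rows kept: 1; unmatched r rows kept: 3.

(1, 1, Gala); (3, 3, Workshop); (4, 4, Summit); (5, 5, Summit); (5, 5, Summit); (8, NULL, NULL); (NULL, 9, Expo); (NULL, 9, Panel); (NULL, NULL, Summit)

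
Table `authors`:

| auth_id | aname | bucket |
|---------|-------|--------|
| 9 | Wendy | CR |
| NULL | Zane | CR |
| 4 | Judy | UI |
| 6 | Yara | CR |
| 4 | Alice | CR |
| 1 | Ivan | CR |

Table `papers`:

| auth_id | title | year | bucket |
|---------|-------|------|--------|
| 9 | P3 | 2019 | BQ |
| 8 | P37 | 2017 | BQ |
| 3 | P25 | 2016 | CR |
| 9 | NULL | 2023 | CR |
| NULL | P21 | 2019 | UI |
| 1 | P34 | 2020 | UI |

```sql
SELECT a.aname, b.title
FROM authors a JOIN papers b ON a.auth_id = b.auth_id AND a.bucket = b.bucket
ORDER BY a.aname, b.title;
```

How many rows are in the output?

1

INNER JOIN keeps only pairs where the ON condition holds.
Matching on a.auth_id = b.auth_id AND a.bucket = b.bucket. A NULL in a compared column never satisfies the condition.
Matched pairs: 1.
Total: 1 rows.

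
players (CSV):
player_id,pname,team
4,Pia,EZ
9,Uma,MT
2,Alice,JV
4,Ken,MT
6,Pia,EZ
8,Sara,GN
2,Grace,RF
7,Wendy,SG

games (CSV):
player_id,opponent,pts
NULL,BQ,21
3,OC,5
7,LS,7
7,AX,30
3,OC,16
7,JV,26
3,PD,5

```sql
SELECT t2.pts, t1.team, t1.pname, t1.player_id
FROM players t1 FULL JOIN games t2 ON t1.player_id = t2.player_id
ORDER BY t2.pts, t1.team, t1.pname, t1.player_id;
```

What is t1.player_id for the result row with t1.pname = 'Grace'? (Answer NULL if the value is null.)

FULL OUTER JOIN keeps every row from both sides; unmatched rows get NULL for the other side's columns.
Matching on t1.player_id = t2.player_id. A NULL in a compared column never satisfies the condition.
Matched pairs: 3; unmatched t1 rows kept: 7; unmatched t2 rows kept: 4.

2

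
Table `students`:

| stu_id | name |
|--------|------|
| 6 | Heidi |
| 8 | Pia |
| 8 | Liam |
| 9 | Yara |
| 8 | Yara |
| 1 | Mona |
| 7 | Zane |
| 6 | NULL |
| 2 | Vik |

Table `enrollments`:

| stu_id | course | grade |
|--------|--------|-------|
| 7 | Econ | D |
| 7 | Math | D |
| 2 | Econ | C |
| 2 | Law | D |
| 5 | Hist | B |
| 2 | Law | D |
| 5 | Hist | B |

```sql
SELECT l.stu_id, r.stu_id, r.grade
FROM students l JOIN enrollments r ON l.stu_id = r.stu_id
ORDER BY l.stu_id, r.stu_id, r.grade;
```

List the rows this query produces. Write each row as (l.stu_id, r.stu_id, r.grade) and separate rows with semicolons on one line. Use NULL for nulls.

(2, 2, C); (2, 2, D); (2, 2, D); (7, 7, D); (7, 7, D)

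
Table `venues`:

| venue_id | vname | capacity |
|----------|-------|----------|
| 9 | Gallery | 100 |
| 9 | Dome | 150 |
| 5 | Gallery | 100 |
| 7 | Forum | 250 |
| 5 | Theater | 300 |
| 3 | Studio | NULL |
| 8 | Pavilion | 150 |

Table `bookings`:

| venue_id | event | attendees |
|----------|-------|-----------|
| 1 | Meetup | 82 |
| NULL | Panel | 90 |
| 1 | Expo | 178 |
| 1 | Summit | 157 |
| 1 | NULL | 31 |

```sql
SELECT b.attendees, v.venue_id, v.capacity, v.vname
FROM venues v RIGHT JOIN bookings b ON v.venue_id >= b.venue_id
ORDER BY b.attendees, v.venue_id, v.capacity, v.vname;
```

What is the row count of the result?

29

RIGHT JOIN keeps every row from `bookings`; unmatched rows get NULL for `venues`'s columns.
Matching on v.venue_id >= b.venue_id. A NULL in a compared column never satisfies the condition.
- venue_id=9: 4 matching b row(s), so 4 row(s) emitted.
- venue_id=9: 4 matching b row(s), so 4 row(s) emitted.
- venue_id=5: 4 matching b row(s), so 4 row(s) emitted.
- venue_id=7: 4 matching b row(s), so 4 row(s) emitted.
- venue_id=5: 4 matching b row(s), so 4 row(s) emitted.
- venue_id=3: 4 matching b row(s), so 4 row(s) emitted.
- venue_id=8: 4 matching b row(s), so 4 row(s) emitted.
- 1 b row(s) had no v match → kept, v columns NULL.
Total: 28 matched + 1 padded = 29 rows.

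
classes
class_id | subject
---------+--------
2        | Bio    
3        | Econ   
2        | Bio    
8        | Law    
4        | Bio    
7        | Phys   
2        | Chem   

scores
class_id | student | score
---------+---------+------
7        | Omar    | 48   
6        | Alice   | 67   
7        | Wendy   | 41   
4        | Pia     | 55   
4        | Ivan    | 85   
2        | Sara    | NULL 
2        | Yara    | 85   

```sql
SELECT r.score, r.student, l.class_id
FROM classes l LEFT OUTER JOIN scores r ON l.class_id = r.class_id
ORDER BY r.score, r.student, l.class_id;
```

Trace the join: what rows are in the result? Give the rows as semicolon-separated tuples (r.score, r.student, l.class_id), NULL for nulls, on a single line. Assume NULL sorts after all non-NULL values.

LEFT JOIN keeps every row from `classes`; unmatched rows get NULL for `scores`'s columns.
Matching on l.class_id = r.class_id.
- class_id=2: 2 matching r row(s), so 2 row(s) emitted.
- class_id=3: no r row matches, row kept with r columns NULL.
- class_id=2: 2 matching r row(s), so 2 row(s) emitted.
- class_id=8: no r row matches, row kept with r columns NULL.
- class_id=4: 2 matching r row(s), so 2 row(s) emitted.
- class_id=7: 2 matching r row(s), so 2 row(s) emitted.
- class_id=2: 2 matching r row(s), so 2 row(s) emitted.

(41, Wendy, 7); (48, Omar, 7); (55, Pia, 4); (85, Ivan, 4); (85, Yara, 2); (85, Yara, 2); (85, Yara, 2); (NULL, Sara, 2); (NULL, Sara, 2); (NULL, Sara, 2); (NULL, NULL, 3); (NULL, NULL, 8)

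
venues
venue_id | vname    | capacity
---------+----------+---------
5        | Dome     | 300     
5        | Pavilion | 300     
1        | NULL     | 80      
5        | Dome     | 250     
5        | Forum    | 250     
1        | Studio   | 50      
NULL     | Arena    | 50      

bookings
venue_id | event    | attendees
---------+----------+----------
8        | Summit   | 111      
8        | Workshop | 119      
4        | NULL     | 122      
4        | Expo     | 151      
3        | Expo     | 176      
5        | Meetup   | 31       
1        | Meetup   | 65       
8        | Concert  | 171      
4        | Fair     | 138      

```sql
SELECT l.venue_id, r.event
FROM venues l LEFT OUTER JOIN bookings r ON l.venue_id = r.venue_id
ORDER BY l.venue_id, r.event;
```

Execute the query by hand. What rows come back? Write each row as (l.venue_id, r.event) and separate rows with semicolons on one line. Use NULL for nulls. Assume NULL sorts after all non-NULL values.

LEFT JOIN keeps every row from `venues`; unmatched rows get NULL for `bookings`'s columns.
Matching on l.venue_id = r.venue_id. A NULL in a compared column never satisfies the condition.
Matched pairs: 6; unmatched l rows kept: 1.

(1, Meetup); (1, Meetup); (5, Meetup); (5, Meetup); (5, Meetup); (5, Meetup); (NULL, NULL)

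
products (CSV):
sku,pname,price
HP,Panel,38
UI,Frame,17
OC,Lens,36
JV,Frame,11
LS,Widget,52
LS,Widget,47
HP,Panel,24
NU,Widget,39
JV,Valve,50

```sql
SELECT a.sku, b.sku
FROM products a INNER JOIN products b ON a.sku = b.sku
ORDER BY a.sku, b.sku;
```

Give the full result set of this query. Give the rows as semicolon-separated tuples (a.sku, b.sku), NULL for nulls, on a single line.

(HP, HP); (HP, HP); (HP, HP); (HP, HP); (JV, JV); (JV, JV); (JV, JV); (JV, JV); (LS, LS); (LS, LS); (LS, LS); (LS, LS); (NU, NU); (OC, OC); (UI, UI)

INNER JOIN keeps only pairs where the ON condition holds.
Matching on a.sku = b.sku.
Matched pairs: 15.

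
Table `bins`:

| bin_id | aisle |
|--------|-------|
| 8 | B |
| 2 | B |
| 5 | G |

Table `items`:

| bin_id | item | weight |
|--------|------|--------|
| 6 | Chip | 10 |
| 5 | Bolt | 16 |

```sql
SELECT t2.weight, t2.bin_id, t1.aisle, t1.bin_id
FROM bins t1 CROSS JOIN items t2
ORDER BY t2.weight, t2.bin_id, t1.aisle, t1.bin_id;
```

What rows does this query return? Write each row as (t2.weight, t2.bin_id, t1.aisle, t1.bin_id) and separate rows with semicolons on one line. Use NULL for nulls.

(10, 6, B, 2); (10, 6, B, 8); (10, 6, G, 5); (16, 5, B, 2); (16, 5, B, 8); (16, 5, G, 5)

CROSS JOIN pairs every row of `bins` with every row of `items`: 3 × 2 = 6 rows.
After projecting and ordering:
t2.weight | t2.bin_id | t1.aisle | t1.bin_id
10 | 6 | B | 2
10 | 6 | B | 8
10 | 6 | G | 5
16 | 5 | B | 2
16 | 5 | B | 8
16 | 5 | G | 5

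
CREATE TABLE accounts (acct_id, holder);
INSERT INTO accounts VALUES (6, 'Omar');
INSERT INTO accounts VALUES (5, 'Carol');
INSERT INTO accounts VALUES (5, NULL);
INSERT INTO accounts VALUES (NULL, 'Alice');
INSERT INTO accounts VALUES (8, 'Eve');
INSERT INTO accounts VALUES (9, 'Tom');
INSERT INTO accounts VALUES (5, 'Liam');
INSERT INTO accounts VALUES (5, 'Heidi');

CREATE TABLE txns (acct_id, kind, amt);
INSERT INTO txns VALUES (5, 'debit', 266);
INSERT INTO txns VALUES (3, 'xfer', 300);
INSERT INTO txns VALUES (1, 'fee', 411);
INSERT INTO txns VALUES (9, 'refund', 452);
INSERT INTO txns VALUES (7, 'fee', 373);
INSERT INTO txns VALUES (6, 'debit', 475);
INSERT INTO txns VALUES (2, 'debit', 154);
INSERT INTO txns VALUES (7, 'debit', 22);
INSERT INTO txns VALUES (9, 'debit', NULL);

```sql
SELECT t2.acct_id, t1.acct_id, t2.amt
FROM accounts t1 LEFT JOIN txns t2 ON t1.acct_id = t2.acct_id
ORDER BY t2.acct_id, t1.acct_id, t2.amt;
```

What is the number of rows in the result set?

LEFT JOIN keeps every row from `accounts`; unmatched rows get NULL for `txns`'s columns.
Matching on t1.acct_id = t2.acct_id. A NULL in a compared column never satisfies the condition.
- t1[0] acct_id=6 → 1 match(es) in t2 → 1 row(s).
- t1[1] acct_id=5 → 1 match(es) in t2 → 1 row(s).
- t1[2] acct_id=5 → 1 match(es) in t2 → 1 row(s).
- t1[3] acct_id=NULL → no match; kept with NULLs on the t2 side.
- t1[4] acct_id=8 → no match; kept with NULLs on the t2 side.
- t1[5] acct_id=9 → 2 match(es) in t2 → 2 row(s).
- t1[6] acct_id=5 → 1 match(es) in t2 → 1 row(s).
- t1[7] acct_id=5 → 1 match(es) in t2 → 1 row(s).
Total: 7 matched + 2 padded = 9 rows.

9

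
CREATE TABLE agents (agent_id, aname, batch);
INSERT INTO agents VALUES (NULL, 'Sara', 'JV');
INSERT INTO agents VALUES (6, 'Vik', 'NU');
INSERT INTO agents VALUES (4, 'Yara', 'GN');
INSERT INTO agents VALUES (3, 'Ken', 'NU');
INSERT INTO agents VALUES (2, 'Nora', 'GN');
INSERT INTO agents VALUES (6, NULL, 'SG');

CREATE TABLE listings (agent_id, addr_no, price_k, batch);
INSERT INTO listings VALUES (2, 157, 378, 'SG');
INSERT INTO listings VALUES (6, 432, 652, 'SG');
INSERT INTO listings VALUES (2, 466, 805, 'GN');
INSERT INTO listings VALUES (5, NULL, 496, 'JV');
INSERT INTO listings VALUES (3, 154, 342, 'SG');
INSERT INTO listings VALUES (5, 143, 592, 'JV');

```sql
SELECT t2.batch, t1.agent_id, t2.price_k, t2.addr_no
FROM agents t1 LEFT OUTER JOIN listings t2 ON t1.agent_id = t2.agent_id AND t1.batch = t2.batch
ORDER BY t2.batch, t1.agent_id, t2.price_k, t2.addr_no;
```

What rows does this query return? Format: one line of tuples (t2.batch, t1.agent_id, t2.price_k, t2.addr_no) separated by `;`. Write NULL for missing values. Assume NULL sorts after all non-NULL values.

(GN, 2, 805, 466); (SG, 6, 652, 432); (NULL, 3, NULL, NULL); (NULL, 4, NULL, NULL); (NULL, 6, NULL, NULL); (NULL, NULL, NULL, NULL)

LEFT JOIN keeps every row from `agents`; unmatched rows get NULL for `listings`'s columns.
Matching on t1.agent_id = t2.agent_id AND t1.batch = t2.batch. A NULL in a compared column never satisfies the condition.
Matched pairs: 2; unmatched t1 rows kept: 4.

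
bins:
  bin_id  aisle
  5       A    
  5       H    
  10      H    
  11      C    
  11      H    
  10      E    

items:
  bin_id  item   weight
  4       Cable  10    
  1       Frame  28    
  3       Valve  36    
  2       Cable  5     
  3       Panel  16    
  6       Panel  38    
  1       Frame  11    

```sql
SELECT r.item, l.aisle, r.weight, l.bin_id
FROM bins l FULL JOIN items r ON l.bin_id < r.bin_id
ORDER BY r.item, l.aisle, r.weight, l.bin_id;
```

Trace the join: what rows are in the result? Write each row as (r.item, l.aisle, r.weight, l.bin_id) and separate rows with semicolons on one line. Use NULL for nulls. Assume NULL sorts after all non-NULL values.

(Cable, NULL, 5, NULL); (Cable, NULL, 10, NULL); (Frame, NULL, 11, NULL); (Frame, NULL, 28, NULL); (Panel, A, 38, 5); (Panel, H, 38, 5); (Panel, NULL, 16, NULL); (Valve, NULL, 36, NULL); (NULL, C, NULL, 11); (NULL, E, NULL, 10); (NULL, H, NULL, 10); (NULL, H, NULL, 11)

FULL OUTER JOIN keeps every row from both sides; unmatched rows get NULL for the other side's columns.
Matching on l.bin_id < r.bin_id.
Matched pairs: 2; unmatched l rows kept: 4; unmatched r rows kept: 6.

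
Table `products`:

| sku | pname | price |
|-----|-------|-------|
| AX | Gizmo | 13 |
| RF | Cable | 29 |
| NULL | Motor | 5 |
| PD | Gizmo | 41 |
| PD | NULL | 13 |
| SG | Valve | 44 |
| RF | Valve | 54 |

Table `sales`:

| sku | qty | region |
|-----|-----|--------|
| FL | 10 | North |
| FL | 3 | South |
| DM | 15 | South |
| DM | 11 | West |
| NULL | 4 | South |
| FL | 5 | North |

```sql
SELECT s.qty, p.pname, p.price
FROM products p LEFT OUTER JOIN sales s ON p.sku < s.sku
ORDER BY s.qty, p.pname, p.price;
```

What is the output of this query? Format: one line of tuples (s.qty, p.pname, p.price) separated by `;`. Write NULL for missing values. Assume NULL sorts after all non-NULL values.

(3, Gizmo, 13); (5, Gizmo, 13); (10, Gizmo, 13); (11, Gizmo, 13); (15, Gizmo, 13); (NULL, Cable, 29); (NULL, Gizmo, 41); (NULL, Motor, 5); (NULL, Valve, 44); (NULL, Valve, 54); (NULL, NULL, 13)

LEFT JOIN keeps every row from `products`; unmatched rows get NULL for `sales`'s columns.
Matching on p.sku < s.sku. A NULL in a compared column never satisfies the condition.
- sku=AX: 5 matching s row(s), so 5 row(s) emitted.
- sku=RF: no s row matches, row kept with s columns NULL.
- sku=NULL: no s row matches, row kept with s columns NULL.
- sku=PD: no s row matches, row kept with s columns NULL.
- sku=PD: no s row matches, row kept with s columns NULL.
- sku=SG: no s row matches, row kept with s columns NULL.
- sku=RF: no s row matches, row kept with s columns NULL.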